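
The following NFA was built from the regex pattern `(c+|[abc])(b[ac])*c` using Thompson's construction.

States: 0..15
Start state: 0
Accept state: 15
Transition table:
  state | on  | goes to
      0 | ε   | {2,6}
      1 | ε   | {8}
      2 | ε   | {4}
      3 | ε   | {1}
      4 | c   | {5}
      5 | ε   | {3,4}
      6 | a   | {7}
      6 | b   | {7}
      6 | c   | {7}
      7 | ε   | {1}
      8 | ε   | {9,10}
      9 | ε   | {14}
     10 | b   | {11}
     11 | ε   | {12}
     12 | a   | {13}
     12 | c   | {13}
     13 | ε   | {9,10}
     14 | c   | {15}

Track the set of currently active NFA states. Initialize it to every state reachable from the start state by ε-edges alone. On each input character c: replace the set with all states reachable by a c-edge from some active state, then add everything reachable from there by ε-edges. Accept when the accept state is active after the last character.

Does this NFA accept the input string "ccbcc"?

S₀ = ε-closure({0}) = {0,2,4,6}
'c' @ 1: {1,3,4,5,7,8,9,10,14}
'c' @ 2: {1,3,4,5,8,9,10,14,15}  (accept∈set)
'b' @ 3: {11,12}
'c' @ 4: {9,10,13,14}
'c' @ 5: {15}  (accept∈set)
after full input: {15}  (accept=15 in)

Answer: ACCEPT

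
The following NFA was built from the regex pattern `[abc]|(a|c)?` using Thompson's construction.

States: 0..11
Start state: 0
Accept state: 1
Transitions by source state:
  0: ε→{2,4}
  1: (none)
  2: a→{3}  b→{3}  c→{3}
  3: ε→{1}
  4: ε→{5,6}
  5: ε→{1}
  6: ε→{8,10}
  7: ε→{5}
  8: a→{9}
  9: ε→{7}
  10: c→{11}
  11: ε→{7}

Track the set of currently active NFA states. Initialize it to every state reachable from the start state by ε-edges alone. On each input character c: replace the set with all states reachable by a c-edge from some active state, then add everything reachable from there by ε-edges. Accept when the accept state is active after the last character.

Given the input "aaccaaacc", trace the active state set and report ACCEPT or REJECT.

Answer: REJECT

Trace:
S₀ = ε-closure({0}) = {0,1,2,4,5,6,8,10}
'a' @ 1: {1,3,5,7,9}  (accept∈set)
'a' @ 2: {}  — no active states
rest 'ccaaacc' ignored (set empty)
final: {}; accept 1 not in set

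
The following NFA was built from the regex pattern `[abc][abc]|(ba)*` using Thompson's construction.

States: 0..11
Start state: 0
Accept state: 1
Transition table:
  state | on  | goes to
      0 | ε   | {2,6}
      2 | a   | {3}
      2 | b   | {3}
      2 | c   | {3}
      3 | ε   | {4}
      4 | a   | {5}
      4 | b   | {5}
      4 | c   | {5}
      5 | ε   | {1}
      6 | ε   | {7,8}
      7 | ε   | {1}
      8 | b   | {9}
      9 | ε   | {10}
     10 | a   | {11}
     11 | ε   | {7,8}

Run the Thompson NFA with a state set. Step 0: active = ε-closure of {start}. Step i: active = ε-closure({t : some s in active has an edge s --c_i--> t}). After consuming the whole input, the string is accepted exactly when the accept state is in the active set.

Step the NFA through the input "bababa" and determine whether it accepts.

Answer: ACCEPT

Derivation:
start: ε-closure({0}) = {0,1,2,6,7,8}
'b' @ 1: {3,4,9,10}
'a' @ 2: {1,5,7,8,11}  [accepting]
'b' @ 3: {9,10}
'a' @ 4: {1,7,8,11}  [accepting]
'b' @ 5: {9,10}
'a' @ 6: {1,7,8,11}  [accepting]
end set {1,7,8,11} — state 1 in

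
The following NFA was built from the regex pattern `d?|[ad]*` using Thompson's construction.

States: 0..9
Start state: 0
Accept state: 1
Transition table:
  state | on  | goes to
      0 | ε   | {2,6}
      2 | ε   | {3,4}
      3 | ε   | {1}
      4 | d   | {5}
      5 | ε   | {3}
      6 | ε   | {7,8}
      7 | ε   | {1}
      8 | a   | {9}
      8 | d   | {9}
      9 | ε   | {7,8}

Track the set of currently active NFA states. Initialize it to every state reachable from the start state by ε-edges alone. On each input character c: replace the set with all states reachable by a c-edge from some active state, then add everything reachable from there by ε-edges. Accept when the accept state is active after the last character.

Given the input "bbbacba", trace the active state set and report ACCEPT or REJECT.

Answer: REJECT

Steps:
S₀ = ε-closure({0}) = {0,1,2,3,4,6,7,8}
'b' @ 1: {}  — no active states
rest 'bbacba' ignored (set empty)
final: {}; accept 1 not in set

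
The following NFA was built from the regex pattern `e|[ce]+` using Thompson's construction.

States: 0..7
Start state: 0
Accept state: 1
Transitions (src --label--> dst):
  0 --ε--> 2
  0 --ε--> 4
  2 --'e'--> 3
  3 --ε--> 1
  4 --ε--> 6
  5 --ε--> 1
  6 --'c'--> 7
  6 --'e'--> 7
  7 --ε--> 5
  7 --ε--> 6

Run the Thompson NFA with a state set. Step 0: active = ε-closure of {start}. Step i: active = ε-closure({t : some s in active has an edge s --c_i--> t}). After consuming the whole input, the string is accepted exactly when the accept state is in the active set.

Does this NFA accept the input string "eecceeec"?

S₀ = ε-closure({0}) = {0,2,4,6}
'e' @ 1: {1,3,5,6,7}  ✓accept
'e' @ 2: {1,5,6,7}  ✓accept
'c' @ 3: {1,5,6,7}  ✓accept
'c' @ 4: {1,5,6,7}  ✓accept
'e' @ 5: {1,5,6,7}  ✓accept
'e' @ 6: {1,5,6,7}  ✓accept
'e' @ 7: {1,5,6,7}  ✓accept
'c' @ 8: {1,5,6,7}  ✓accept
end set {1,5,6,7} — state 1 in

Answer: ACCEPT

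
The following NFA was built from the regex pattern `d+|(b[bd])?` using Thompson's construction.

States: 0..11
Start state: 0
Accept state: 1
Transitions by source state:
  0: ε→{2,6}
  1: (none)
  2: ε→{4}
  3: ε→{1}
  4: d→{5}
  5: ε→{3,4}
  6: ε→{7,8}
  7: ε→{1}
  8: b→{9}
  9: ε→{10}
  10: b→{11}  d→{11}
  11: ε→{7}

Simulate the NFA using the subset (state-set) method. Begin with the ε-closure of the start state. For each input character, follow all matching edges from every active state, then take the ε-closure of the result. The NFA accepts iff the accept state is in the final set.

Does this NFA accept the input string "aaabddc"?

S₀ = ε-closure({0}) = {0,1,2,4,6,7,8}
'a' @ 1: {}  — state set empty
rest 'aabddc' ignored (set empty)
after full input: {}  (accept=1 not in)

Answer: REJECT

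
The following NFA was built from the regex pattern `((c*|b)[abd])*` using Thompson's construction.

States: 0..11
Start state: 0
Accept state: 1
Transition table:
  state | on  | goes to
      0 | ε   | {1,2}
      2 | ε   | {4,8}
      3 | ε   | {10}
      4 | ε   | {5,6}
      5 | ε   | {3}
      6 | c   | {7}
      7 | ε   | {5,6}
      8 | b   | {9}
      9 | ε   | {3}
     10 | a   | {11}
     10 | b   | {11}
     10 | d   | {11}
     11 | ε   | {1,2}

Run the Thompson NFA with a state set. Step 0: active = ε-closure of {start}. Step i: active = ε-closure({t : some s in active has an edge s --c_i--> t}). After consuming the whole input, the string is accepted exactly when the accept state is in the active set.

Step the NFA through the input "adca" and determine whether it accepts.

initial (ε-close {0}): {0,1,2,3,4,5,6,8,10}
'a' @ 1: {1,2,3,4,5,6,8,10,11}  [accepting]
'd' @ 2: {1,2,3,4,5,6,8,10,11}  [accepting]
'c' @ 3: {3,5,6,7,10}
'a' @ 4: {1,2,3,4,5,6,8,10,11}  [accepting]
final: {1,2,3,4,5,6,8,10,11}; accept 1 in set

Answer: ACCEPT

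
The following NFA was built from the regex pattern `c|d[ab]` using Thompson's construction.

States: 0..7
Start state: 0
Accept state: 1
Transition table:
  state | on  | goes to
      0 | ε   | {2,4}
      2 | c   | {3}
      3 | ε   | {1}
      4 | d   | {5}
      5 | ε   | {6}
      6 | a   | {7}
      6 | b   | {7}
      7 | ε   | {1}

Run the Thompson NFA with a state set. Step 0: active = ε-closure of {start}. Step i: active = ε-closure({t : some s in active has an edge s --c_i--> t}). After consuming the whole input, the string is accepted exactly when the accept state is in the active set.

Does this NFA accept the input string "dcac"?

initial (ε-close {0}): {0,2,4}
'd' @ 1: {5,6}
'c' @ 2: {}  — state set empty
rest 'ac' ignored (set empty)
final: {}; accept 1 not in set

Answer: REJECT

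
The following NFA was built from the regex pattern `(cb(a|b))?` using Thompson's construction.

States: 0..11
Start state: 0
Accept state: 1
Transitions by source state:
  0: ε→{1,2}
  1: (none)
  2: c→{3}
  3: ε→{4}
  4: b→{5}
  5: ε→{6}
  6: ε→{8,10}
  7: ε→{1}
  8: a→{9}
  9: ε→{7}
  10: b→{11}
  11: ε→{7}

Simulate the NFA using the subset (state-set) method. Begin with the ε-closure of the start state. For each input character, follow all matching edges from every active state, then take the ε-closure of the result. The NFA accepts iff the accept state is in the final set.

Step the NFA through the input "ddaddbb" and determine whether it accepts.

Answer: REJECT

Trace:
S₀ = ε-closure({0}) = {0,1,2}
'd' @ 1: {}  — dead — no transitions
rest 'daddbb' ignored (set empty)
after full input: {}  (accept=1 not in)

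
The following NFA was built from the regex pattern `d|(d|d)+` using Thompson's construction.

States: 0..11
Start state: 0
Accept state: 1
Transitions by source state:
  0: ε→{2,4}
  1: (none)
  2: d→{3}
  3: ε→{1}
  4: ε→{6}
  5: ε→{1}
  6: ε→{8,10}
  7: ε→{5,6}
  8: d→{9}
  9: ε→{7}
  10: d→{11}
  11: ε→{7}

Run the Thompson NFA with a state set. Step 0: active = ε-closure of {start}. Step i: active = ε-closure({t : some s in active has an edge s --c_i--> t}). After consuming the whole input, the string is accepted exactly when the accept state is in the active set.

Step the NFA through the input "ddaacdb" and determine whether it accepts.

S₀ = ε-closure({0}) = {0,2,4,6,8,10}
'd' @ 1: {1,3,5,6,7,8,9,10,11}  ✓accept
'd' @ 2: {1,5,6,7,8,9,10,11}  ✓accept
'a' @ 3: {}  — state set empty
rest 'acdb' ignored (set empty)
end set {} — state 1 not in

Answer: REJECT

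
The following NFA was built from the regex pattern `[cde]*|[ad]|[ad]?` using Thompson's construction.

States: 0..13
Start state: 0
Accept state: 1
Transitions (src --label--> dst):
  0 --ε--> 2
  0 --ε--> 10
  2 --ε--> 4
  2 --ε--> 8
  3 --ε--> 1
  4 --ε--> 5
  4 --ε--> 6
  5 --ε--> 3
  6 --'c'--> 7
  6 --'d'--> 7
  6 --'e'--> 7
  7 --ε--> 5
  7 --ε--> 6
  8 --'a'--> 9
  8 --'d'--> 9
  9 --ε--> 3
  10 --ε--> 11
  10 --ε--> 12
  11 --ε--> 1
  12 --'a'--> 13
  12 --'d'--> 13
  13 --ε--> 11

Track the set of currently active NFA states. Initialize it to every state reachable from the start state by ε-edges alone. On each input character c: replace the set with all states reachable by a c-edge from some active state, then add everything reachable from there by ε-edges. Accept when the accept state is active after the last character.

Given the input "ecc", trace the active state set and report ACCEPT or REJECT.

initial (ε-close {0}): {0,1,2,3,4,5,6,8,10,11,12}
'e' @ 1: {1,3,5,6,7}  ✓accept
'c' @ 2: {1,3,5,6,7}  ✓accept
'c' @ 3: {1,3,5,6,7}  ✓accept
final: {1,3,5,6,7}; accept 1 in set

Answer: ACCEPT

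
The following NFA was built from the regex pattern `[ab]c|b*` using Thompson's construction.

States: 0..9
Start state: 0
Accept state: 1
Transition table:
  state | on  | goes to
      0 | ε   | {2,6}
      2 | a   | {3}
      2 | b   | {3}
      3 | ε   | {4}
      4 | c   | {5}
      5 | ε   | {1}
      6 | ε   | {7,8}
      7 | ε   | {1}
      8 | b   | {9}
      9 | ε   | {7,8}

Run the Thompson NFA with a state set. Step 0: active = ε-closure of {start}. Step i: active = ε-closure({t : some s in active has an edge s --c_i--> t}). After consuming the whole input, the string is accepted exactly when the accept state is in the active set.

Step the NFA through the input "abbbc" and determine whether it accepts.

S₀ = ε-closure({0}) = {0,1,2,6,7,8}
'a' @ 1: {3,4}
'b' @ 2: {}  — no active states
rest 'bbc' ignored (set empty)
after full input: {}  (accept=1 not in)

Answer: REJECT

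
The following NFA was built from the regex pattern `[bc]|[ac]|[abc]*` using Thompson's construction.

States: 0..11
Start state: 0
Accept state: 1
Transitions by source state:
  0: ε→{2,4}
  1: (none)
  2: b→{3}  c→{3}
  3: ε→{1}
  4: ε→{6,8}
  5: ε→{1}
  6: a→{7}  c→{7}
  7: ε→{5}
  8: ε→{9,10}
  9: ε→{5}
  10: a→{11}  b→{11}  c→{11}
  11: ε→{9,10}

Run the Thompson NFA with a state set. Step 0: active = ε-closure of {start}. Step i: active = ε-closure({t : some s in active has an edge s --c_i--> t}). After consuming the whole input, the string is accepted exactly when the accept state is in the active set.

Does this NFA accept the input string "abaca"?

start: ε-closure({0}) = {0,1,2,4,5,6,8,9,10}
'a' @ 1: {1,5,7,9,10,11}  [accepting]
'b' @ 2: {1,5,9,10,11}  [accepting]
'a' @ 3: {1,5,9,10,11}  [accepting]
'c' @ 4: {1,5,9,10,11}  [accepting]
'a' @ 5: {1,5,9,10,11}  [accepting]
final: {1,5,9,10,11}; accept 1 in set

Answer: ACCEPT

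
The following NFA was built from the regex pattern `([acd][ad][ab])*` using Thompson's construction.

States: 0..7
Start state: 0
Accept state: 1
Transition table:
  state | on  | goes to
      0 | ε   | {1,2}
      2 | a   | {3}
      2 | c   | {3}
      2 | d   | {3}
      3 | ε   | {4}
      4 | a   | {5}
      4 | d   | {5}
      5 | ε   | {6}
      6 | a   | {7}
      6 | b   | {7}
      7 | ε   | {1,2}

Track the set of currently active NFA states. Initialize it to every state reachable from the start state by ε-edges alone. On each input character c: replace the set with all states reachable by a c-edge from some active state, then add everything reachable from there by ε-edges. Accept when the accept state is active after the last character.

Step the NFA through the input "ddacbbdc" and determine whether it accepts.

start: ε-closure({0}) = {0,1,2}
'd' @ 1: {3,4}
'd' @ 2: {5,6}
'a' @ 3: {1,2,7}  (accept∈set)
'c' @ 4: {3,4}
'b' @ 5: {}  — no active states
rest 'bdc' ignored (set empty)
end set {} — state 1 not in

Answer: REJECT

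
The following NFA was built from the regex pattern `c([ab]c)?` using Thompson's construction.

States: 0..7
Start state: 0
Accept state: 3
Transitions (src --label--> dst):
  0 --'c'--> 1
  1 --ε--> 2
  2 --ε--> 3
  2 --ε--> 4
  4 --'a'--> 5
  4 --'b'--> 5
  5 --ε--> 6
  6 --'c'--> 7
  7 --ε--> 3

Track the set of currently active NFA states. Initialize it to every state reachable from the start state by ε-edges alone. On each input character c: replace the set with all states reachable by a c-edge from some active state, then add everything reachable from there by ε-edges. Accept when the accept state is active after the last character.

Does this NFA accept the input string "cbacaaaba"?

initial (ε-close {0}): {0}
'c' @ 1: {1,2,3,4}  (accept∈set)
'b' @ 2: {5,6}
'a' @ 3: {}  — dead — no transitions
rest 'caaaba' ignored (set empty)
final: {}; accept 3 not in set

Answer: REJECT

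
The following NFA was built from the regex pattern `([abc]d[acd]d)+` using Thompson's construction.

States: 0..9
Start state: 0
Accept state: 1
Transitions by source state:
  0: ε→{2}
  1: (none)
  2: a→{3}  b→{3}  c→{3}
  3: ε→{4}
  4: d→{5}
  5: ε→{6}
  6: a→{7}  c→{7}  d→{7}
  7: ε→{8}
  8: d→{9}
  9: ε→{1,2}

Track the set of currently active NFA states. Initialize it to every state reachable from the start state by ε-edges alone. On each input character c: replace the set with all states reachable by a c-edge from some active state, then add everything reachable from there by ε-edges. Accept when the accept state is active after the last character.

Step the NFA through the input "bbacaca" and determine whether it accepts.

Answer: REJECT

Steps:
start: ε-closure({0}) = {0,2}
'b' @ 1: {3,4}
'b' @ 2: {}  — dead — no transitions
rest 'acaca' ignored (set empty)
final: {}; accept 1 not in set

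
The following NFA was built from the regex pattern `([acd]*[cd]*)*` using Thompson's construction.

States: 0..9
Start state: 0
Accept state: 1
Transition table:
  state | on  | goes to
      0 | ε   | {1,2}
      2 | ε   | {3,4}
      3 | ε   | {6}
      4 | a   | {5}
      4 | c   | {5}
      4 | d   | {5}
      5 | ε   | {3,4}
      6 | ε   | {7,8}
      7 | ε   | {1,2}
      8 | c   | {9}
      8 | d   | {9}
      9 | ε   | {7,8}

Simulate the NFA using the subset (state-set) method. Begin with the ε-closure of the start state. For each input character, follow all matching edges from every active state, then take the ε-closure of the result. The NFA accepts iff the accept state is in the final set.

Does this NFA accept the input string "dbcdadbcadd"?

Answer: REJECT

Trace:
S₀ = ε-closure({0}) = {0,1,2,3,4,6,7,8}
'd' @ 1: {1,2,3,4,5,6,7,8,9}  [accepting]
'b' @ 2: {}  — state set empty
rest 'cdadbcadd' ignored (set empty)
end set {} — state 1 not in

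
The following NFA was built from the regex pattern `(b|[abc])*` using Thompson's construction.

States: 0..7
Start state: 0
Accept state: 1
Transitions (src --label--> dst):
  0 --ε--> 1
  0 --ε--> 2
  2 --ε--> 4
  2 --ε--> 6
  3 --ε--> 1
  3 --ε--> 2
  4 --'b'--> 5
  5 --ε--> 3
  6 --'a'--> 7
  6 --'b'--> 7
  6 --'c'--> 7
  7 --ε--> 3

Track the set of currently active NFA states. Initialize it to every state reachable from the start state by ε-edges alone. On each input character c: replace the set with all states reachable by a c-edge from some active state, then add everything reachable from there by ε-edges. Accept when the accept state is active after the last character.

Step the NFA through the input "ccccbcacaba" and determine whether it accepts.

S₀ = ε-closure({0}) = {0,1,2,4,6}
'c' @ 1: {1,2,3,4,6,7}  ✓accept
'c' @ 2: {1,2,3,4,6,7}  ✓accept
'c' @ 3: {1,2,3,4,6,7}  ✓accept
'c' @ 4: {1,2,3,4,6,7}  ✓accept
'b' @ 5: {1,2,3,4,5,6,7}  ✓accept
'c' @ 6: {1,2,3,4,6,7}  ✓accept
'a' @ 7: {1,2,3,4,6,7}  ✓accept
'c' @ 8: {1,2,3,4,6,7}  ✓accept
'a' @ 9: {1,2,3,4,6,7}  ✓accept
'b' @ 10: {1,2,3,4,5,6,7}  ✓accept
'a' @ 11: {1,2,3,4,6,7}  ✓accept
end set {1,2,3,4,6,7} — state 1 in

Answer: ACCEPT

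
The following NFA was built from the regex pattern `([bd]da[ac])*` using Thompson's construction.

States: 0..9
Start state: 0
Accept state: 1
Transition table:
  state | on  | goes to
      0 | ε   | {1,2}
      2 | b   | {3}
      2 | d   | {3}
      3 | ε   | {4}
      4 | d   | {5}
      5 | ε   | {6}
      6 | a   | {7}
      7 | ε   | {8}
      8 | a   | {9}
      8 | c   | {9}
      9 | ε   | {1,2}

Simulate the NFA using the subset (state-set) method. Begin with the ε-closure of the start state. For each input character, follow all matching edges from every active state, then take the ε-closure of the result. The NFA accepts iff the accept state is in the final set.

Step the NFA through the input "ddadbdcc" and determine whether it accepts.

start: ε-closure({0}) = {0,1,2}
'd' @ 1: {3,4}
'd' @ 2: {5,6}
'a' @ 3: {7,8}
'd' @ 4: {}  — no active states
rest 'bdcc' ignored (set empty)
final: {}; accept 1 not in set

Answer: REJECT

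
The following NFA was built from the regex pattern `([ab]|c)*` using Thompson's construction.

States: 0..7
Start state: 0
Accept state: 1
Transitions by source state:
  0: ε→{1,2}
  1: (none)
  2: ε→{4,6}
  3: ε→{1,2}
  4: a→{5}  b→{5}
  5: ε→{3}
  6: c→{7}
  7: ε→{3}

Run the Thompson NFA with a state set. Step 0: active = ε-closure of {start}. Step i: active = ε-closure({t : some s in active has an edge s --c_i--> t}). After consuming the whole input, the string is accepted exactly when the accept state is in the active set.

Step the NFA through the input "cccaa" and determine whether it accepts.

initial (ε-close {0}): {0,1,2,4,6}
'c' @ 1: {1,2,3,4,6,7}  ✓accept
'c' @ 2: {1,2,3,4,6,7}  ✓accept
'c' @ 3: {1,2,3,4,6,7}  ✓accept
'a' @ 4: {1,2,3,4,5,6}  ✓accept
'a' @ 5: {1,2,3,4,5,6}  ✓accept
final: {1,2,3,4,5,6}; accept 1 in set

Answer: ACCEPT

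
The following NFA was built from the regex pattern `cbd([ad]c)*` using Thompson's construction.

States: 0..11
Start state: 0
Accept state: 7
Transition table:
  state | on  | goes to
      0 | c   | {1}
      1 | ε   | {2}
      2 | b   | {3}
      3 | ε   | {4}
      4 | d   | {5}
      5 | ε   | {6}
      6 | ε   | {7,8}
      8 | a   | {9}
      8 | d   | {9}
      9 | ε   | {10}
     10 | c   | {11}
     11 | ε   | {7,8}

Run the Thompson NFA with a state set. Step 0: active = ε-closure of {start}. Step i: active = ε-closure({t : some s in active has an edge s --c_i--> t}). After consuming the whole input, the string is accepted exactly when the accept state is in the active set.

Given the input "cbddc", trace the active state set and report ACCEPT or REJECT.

S₀ = ε-closure({0}) = {0}
'c' @ 1: {1,2}
'b' @ 2: {3,4}
'd' @ 3: {5,6,7,8}  [accepting]
'd' @ 4: {9,10}
'c' @ 5: {7,8,11}  [accepting]
after full input: {7,8,11}  (accept=7 in)

Answer: ACCEPT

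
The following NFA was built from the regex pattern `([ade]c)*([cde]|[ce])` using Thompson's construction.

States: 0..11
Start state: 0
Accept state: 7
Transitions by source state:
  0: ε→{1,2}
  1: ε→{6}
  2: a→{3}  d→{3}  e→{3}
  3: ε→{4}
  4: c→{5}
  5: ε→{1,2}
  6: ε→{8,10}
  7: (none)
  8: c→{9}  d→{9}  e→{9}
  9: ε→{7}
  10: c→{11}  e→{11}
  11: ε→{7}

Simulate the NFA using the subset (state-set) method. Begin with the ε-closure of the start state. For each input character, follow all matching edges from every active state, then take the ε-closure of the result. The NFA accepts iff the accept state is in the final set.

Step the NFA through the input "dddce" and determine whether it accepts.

initial (ε-close {0}): {0,1,2,6,8,10}
'd' @ 1: {3,4,7,9}  [accepting]
'd' @ 2: {}  — state set empty
rest 'dce' ignored (set empty)
final: {}; accept 7 not in set

Answer: REJECT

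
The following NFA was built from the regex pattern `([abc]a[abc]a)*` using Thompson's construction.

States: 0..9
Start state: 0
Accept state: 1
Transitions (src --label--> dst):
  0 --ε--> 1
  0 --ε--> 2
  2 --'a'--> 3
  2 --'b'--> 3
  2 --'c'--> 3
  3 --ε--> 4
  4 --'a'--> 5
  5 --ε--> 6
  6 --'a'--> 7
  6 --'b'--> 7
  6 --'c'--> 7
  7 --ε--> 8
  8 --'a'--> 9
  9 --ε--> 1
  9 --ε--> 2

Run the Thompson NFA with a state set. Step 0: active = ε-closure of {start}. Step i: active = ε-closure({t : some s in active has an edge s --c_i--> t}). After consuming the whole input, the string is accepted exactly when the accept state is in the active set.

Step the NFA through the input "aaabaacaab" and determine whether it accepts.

start: ε-closure({0}) = {0,1,2}
'a' @ 1: {3,4}
'a' @ 2: {5,6}
'a' @ 3: {7,8}
'b' @ 4: {}  — no active states
rest 'aacaab' ignored (set empty)
final: {}; accept 1 not in set

Answer: REJECT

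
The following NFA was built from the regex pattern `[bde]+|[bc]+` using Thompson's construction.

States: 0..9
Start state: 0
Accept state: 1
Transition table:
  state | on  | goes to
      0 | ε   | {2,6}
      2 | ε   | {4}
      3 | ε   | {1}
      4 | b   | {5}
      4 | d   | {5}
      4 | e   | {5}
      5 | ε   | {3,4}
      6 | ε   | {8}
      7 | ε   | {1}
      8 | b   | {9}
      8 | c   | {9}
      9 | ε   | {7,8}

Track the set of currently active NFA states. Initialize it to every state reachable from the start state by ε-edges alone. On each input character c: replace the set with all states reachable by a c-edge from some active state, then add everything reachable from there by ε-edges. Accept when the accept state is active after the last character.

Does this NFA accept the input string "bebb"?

initial (ε-close {0}): {0,2,4,6,8}
'b' @ 1: {1,3,4,5,7,8,9}  [accepting]
'e' @ 2: {1,3,4,5}  [accepting]
'b' @ 3: {1,3,4,5}  [accepting]
'b' @ 4: {1,3,4,5}  [accepting]
after full input: {1,3,4,5}  (accept=1 in)

Answer: ACCEPT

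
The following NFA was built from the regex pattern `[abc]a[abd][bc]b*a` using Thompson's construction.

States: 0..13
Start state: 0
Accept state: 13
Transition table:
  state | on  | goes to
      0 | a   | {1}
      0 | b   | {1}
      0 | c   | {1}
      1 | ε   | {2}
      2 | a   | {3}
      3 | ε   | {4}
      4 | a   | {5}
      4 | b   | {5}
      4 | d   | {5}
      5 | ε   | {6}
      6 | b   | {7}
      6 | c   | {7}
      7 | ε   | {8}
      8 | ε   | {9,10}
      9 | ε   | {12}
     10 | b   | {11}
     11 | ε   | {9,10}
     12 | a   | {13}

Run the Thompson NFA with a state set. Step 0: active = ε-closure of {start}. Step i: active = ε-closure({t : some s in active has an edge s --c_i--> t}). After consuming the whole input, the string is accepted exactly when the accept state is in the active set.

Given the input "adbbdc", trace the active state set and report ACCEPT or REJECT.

Answer: REJECT

Steps:
initial (ε-close {0}): {0}
'a' @ 1: {1,2}
'd' @ 2: {}  — state set empty
rest 'bbdc' ignored (set empty)
end set {} — state 13 not in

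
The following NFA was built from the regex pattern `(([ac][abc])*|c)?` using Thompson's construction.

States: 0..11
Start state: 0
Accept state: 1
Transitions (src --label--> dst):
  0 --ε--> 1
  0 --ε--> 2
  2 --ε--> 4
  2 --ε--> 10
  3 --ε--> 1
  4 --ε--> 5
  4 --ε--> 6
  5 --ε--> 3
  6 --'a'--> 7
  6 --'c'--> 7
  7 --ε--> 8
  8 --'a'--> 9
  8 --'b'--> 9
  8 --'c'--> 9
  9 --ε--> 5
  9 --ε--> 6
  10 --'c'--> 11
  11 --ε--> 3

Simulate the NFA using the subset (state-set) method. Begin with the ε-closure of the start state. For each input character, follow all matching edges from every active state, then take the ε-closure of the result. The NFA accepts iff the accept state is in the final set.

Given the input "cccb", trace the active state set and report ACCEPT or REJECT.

Answer: ACCEPT

Trace:
initial (ε-close {0}): {0,1,2,3,4,5,6,10}
'c' @ 1: {1,3,7,8,11}  [accepting]
'c' @ 2: {1,3,5,6,9}  [accepting]
'c' @ 3: {7,8}
'b' @ 4: {1,3,5,6,9}  [accepting]
end set {1,3,5,6,9} — state 1 in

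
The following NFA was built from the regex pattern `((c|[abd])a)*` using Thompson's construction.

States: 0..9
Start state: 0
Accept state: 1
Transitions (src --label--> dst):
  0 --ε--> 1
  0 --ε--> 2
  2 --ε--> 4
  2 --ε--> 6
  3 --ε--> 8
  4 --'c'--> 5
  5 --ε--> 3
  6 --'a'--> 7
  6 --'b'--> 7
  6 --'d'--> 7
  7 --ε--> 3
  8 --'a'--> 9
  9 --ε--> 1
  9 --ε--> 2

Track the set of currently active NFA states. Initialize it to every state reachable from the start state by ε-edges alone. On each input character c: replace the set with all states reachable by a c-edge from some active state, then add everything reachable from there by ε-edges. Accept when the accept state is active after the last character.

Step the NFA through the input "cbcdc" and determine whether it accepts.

initial (ε-close {0}): {0,1,2,4,6}
'c' @ 1: {3,5,8}
'b' @ 2: {}  — no active states
rest 'cdc' ignored (set empty)
end set {} — state 1 not in

Answer: REJECT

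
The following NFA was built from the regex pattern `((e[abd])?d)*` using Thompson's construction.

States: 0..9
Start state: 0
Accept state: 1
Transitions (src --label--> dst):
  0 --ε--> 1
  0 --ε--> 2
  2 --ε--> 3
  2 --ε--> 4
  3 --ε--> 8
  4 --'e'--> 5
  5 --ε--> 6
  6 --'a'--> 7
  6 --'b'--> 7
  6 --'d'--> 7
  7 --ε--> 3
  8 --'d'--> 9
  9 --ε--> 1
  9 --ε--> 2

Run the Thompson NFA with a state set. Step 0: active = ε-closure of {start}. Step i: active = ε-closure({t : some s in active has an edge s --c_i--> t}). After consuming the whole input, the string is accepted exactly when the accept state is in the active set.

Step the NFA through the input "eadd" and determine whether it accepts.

Answer: ACCEPT

Steps:
S₀ = ε-closure({0}) = {0,1,2,3,4,8}
'e' @ 1: {5,6}
'a' @ 2: {3,7,8}
'd' @ 3: {1,2,3,4,8,9}  (accept∈set)
'd' @ 4: {1,2,3,4,8,9}  (accept∈set)
end set {1,2,3,4,8,9} — state 1 in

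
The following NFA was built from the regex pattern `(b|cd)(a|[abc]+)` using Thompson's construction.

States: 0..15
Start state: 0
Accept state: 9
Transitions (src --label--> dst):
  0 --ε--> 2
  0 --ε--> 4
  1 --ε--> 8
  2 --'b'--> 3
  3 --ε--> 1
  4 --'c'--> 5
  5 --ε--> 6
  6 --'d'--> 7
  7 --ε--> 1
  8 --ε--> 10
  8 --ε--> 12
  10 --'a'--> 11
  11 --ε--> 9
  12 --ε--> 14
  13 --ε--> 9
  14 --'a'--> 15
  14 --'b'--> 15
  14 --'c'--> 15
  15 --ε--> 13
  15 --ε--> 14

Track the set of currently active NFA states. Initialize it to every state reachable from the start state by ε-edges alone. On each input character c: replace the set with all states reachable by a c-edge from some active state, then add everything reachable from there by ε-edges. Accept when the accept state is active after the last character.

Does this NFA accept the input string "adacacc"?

S₀ = ε-closure({0}) = {0,2,4}
'a' @ 1: {}  — no active states
rest 'dacacc' ignored (set empty)
after full input: {}  (accept=9 not in)

Answer: REJECT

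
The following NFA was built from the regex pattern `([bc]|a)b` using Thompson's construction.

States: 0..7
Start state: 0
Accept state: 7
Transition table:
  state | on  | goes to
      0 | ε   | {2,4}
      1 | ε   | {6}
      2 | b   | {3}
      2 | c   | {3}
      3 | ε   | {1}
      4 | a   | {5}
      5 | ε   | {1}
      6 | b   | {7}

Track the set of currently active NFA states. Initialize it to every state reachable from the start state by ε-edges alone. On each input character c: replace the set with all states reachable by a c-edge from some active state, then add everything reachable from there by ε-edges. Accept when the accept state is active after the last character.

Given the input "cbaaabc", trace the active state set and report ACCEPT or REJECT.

Answer: REJECT

Derivation:
initial (ε-close {0}): {0,2,4}
'c' @ 1: {1,3,6}
'b' @ 2: {7}  [accepting]
'a' @ 3: {}  — dead — no transitions
rest 'aabc' ignored (set empty)
after full input: {}  (accept=7 not in)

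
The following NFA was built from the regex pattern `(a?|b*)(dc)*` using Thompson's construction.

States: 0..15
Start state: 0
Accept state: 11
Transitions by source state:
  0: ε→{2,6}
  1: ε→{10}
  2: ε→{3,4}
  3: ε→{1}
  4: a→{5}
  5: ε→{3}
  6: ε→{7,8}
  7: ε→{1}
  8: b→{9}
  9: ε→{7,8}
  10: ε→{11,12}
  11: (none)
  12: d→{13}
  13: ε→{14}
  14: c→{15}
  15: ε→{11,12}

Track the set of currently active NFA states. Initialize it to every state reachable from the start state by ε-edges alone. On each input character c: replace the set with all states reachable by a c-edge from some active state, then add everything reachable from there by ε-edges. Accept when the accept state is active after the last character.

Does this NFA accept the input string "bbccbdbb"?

initial (ε-close {0}): {0,1,2,3,4,6,7,8,10,11,12}
'b' @ 1: {1,7,8,9,10,11,12}  [accepting]
'b' @ 2: {1,7,8,9,10,11,12}  [accepting]
'c' @ 3: {}  — dead — no transitions
rest 'cbdbb' ignored (set empty)
after full input: {}  (accept=11 not in)

Answer: REJECT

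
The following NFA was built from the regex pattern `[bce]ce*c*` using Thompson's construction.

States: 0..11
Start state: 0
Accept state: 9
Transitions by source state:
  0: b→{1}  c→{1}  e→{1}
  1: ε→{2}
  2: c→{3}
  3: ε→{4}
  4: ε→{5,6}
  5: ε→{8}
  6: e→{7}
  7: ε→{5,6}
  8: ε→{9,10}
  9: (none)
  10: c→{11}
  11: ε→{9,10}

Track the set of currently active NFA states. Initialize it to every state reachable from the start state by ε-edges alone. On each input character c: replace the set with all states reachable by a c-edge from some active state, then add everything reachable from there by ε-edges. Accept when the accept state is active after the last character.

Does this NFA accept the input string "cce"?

Answer: ACCEPT

Steps:
initial (ε-close {0}): {0}
'c' @ 1: {1,2}
'c' @ 2: {3,4,5,6,8,9,10}  ✓accept
'e' @ 3: {5,6,7,8,9,10}  ✓accept
end set {5,6,7,8,9,10} — state 9 in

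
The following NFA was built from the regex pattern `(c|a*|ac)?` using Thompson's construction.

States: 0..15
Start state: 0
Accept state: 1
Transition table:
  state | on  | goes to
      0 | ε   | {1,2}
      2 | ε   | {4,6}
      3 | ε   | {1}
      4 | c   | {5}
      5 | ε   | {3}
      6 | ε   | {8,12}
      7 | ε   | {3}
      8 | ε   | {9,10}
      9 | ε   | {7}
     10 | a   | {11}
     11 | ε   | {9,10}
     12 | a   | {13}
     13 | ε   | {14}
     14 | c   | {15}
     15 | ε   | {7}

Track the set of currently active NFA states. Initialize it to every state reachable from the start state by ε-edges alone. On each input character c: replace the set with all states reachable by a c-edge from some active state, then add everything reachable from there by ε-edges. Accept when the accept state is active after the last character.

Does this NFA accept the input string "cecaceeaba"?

Answer: REJECT

Trace:
S₀ = ε-closure({0}) = {0,1,2,3,4,6,7,8,9,10,12}
'c' @ 1: {1,3,5}  [accepting]
'e' @ 2: {}  — no active states
rest 'caceeaba' ignored (set empty)
after full input: {}  (accept=1 not in)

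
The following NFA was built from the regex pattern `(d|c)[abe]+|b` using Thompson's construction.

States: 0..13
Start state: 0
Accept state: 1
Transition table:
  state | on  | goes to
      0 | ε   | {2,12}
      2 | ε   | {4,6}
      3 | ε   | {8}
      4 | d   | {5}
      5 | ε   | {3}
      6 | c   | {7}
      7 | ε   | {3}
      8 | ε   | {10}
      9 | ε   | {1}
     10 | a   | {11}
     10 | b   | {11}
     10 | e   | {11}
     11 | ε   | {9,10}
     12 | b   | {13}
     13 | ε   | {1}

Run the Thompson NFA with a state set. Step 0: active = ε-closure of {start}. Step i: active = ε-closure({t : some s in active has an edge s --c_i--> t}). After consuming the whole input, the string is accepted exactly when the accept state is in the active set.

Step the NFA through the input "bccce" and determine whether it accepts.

start: ε-closure({0}) = {0,2,4,6,12}
'b' @ 1: {1,13}  ✓accept
'c' @ 2: {}  — dead — no transitions
rest 'cce' ignored (set empty)
final: {}; accept 1 not in set

Answer: REJECT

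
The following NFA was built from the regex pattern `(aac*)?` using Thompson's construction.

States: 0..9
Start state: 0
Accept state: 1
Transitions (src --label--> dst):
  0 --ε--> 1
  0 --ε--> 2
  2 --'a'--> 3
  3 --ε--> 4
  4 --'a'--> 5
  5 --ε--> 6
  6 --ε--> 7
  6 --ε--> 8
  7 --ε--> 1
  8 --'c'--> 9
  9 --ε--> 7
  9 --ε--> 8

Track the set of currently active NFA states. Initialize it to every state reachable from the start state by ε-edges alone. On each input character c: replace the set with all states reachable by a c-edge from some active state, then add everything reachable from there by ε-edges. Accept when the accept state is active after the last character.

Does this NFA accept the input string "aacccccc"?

Answer: ACCEPT

Steps:
S₀ = ε-closure({0}) = {0,1,2}
'a' @ 1: {3,4}
'a' @ 2: {1,5,6,7,8}  (accept∈set)
'c' @ 3: {1,7,8,9}  (accept∈set)
'c' @ 4: {1,7,8,9}  (accept∈set)
'c' @ 5: {1,7,8,9}  (accept∈set)
'c' @ 6: {1,7,8,9}  (accept∈set)
'c' @ 7: {1,7,8,9}  (accept∈set)
'c' @ 8: {1,7,8,9}  (accept∈set)
end set {1,7,8,9} — state 1 in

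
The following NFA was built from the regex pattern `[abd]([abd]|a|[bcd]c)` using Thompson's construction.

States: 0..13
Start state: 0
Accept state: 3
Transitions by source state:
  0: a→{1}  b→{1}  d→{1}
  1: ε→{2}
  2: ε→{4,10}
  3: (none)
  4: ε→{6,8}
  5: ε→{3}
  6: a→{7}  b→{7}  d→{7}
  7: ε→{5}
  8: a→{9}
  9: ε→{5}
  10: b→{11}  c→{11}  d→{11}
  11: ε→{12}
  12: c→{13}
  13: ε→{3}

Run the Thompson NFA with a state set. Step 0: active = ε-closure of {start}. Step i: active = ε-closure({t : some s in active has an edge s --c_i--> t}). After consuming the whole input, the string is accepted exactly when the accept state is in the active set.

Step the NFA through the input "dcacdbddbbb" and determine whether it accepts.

Answer: REJECT

Steps:
S₀ = ε-closure({0}) = {0}
'd' @ 1: {1,2,4,6,8,10}
'c' @ 2: {11,12}
'a' @ 3: {}  — state set empty
rest 'cdbddbbb' ignored (set empty)
after full input: {}  (accept=3 not in)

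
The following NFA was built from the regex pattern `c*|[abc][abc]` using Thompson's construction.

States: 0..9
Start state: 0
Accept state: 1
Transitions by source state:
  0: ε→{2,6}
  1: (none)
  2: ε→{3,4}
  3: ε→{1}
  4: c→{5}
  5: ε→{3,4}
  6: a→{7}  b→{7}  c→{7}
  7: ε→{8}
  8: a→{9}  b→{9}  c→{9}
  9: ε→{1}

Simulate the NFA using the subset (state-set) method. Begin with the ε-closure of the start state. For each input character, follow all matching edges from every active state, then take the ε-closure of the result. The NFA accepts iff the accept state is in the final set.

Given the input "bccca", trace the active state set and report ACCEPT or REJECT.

Answer: REJECT

Trace:
S₀ = ε-closure({0}) = {0,1,2,3,4,6}
'b' @ 1: {7,8}
'c' @ 2: {1,9}  ✓accept
'c' @ 3: {}  — no active states
rest 'ca' ignored (set empty)
final: {}; accept 1 not in set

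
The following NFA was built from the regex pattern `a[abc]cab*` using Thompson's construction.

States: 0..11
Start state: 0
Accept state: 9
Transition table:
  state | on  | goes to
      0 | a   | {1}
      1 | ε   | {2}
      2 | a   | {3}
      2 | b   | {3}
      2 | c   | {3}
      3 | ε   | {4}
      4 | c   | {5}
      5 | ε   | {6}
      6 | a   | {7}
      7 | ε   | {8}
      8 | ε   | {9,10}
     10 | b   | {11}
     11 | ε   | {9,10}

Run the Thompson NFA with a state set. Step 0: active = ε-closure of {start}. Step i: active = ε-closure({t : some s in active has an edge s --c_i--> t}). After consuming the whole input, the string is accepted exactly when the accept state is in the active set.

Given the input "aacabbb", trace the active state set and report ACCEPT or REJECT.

initial (ε-close {0}): {0}
'a' @ 1: {1,2}
'a' @ 2: {3,4}
'c' @ 3: {5,6}
'a' @ 4: {7,8,9,10}  (accept∈set)
'b' @ 5: {9,10,11}  (accept∈set)
'b' @ 6: {9,10,11}  (accept∈set)
'b' @ 7: {9,10,11}  (accept∈set)
end set {9,10,11} — state 9 in

Answer: ACCEPT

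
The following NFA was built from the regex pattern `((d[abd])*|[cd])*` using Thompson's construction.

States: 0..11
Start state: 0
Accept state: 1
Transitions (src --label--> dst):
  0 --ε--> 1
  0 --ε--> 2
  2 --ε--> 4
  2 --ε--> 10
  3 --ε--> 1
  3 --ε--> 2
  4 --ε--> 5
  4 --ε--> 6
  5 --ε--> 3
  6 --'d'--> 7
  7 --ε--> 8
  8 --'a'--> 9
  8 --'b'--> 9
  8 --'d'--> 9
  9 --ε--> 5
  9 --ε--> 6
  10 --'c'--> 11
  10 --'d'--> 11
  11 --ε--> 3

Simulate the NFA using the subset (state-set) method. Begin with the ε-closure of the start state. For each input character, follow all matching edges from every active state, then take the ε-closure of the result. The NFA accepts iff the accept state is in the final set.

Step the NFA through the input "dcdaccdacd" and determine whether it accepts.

Answer: ACCEPT

Steps:
initial (ε-close {0}): {0,1,2,3,4,5,6,10}
'd' @ 1: {1,2,3,4,5,6,7,8,10,11}  [accepting]
'c' @ 2: {1,2,3,4,5,6,10,11}  [accepting]
'd' @ 3: {1,2,3,4,5,6,7,8,10,11}  [accepting]
'a' @ 4: {1,2,3,4,5,6,9,10}  [accepting]
'c' @ 5: {1,2,3,4,5,6,10,11}  [accepting]
'c' @ 6: {1,2,3,4,5,6,10,11}  [accepting]
'd' @ 7: {1,2,3,4,5,6,7,8,10,11}  [accepting]
'a' @ 8: {1,2,3,4,5,6,9,10}  [accepting]
'c' @ 9: {1,2,3,4,5,6,10,11}  [accepting]
'd' @ 10: {1,2,3,4,5,6,7,8,10,11}  [accepting]
final: {1,2,3,4,5,6,7,8,10,11}; accept 1 in set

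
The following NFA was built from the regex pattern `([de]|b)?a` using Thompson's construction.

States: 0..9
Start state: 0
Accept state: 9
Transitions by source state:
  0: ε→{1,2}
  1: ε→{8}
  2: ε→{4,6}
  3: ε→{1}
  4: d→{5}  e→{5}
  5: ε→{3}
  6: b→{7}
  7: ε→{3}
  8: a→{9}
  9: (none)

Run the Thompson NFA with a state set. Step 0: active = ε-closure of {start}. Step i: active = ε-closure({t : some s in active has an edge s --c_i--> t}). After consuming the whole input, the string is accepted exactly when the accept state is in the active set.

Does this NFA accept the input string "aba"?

Answer: REJECT

Steps:
start: ε-closure({0}) = {0,1,2,4,6,8}
'a' @ 1: {9}  (accept∈set)
'b' @ 2: {}  — state set empty
rest 'a' ignored (set empty)
end set {} — state 9 not in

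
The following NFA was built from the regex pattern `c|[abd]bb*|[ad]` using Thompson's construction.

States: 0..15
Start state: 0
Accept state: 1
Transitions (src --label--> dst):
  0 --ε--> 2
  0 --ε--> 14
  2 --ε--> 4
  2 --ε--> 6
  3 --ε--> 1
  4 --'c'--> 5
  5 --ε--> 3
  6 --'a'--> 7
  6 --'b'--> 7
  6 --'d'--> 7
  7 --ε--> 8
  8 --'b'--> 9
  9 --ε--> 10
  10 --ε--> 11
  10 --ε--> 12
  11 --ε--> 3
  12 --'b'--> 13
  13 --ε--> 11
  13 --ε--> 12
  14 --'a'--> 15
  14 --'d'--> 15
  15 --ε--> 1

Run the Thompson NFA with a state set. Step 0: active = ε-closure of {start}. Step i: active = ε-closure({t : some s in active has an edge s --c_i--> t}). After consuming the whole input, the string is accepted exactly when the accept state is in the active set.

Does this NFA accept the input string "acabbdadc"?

S₀ = ε-closure({0}) = {0,2,4,6,14}
'a' @ 1: {1,7,8,15}  ✓accept
'c' @ 2: {}  — no active states
rest 'abbdadc' ignored (set empty)
end set {} — state 1 not in

Answer: REJECT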